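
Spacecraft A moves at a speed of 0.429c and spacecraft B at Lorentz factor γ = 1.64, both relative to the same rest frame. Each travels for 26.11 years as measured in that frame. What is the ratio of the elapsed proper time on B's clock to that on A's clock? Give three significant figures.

τ_B/τ_A = 0.675

A: γ = 1/√(1 − 0.429²) = 1/√0.8160 = 1.107. B: γ = 1.64.
τ_A/τ_B = γ_B/γ_A = 1.640/1.107 = 1.481, so τ_B/τ_A = 0.6750.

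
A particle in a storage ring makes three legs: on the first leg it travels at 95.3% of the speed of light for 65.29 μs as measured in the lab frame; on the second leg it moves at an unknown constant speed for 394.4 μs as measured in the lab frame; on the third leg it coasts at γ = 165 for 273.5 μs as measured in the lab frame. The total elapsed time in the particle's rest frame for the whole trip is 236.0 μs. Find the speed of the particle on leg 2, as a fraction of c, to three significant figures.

β = 0.839

Leg 1: β = 0.953; γ = 1/√(1 − 0.953²) = 1/√0.09179 = 3.301; τ_1 = 65.29/3.301 = 19.78 μs.
Leg 2: speed unknown; τ_2 = 394.4/γ_2.
Leg 3: γ = 165; τ_3 = 273.5/165.0 = 1.658 μs.
Total proper time: 19.78 + τ_2 + 1.658 = 236.0, so τ_2 = 236.0 − 21.44 = 214.6 μs.
γ_2 = 394.4/214.6 = 1.838; β = √(1 − 1/γ²) = √0.7040.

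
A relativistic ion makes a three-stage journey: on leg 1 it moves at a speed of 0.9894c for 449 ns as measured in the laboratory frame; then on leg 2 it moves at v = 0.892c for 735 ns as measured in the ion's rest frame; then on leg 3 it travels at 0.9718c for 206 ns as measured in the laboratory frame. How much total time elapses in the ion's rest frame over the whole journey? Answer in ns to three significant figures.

τ = 849 ns

Leg 1: γ = 1/√(1 − 0.9894²) = 1/√0.02109 = 6.886; τ_1 = 449/6.886 = 65.20 ns.
Leg 2: 735 ns is already measured in the ion's rest frame.
Leg 3: γ = 1/√(1 − 0.9718²) = 1/√0.05560 = 4.241; τ_3 = 206/4.241 = 48.58 ns.
Total: 65.20 + 735.0 + 48.58 ns.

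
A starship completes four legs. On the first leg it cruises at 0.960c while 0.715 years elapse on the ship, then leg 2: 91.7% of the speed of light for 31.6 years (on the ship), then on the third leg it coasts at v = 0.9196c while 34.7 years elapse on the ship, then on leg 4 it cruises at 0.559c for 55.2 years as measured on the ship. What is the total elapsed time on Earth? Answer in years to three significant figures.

Δt = 237 years

Leg 1: γ = 1/√(1 − 0.960²) = 25/7 ≈ 3.571; Δt_1 = 3.571 × 0.715 = 2.554 years.
Leg 2: β = 0.917; γ = 1/√(1 − 0.917²) = 1/√0.1591 = 2.507; Δt_2 = 2.507 × 31.6 = 79.22 years.
Leg 3: γ = 1/√(1 − 0.9196²) = 1/√0.1543 = 2.545; Δt_3 = 2.545 × 34.7 = 88.33 years.
Leg 4: γ = 1/√(1 − 0.559²) = 1/√0.6875 = 1.206; Δt_4 = 1.206 × 55.2 = 66.57 years.
Total: 2.554 + 79.22 + 88.33 + 66.57 years.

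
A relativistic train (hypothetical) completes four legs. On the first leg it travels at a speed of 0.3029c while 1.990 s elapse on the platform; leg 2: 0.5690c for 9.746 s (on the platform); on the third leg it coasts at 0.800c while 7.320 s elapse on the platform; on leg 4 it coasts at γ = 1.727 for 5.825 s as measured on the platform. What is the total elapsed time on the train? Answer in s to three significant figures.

Leg 1: γ = 1/√(1 − 0.3029²) = 1/√0.9083 = 1.049; τ_1 = 1.990/1.049 = 1.897 s.
Leg 2: γ = 1/√(1 − 0.5690²) = 1/√0.6762 = 1.216; τ_2 = 9.746/1.216 = 8.015 s.
Leg 3: γ = 1/√(1 − 0.800²) = 5/3 ≈ 1.667; τ_3 = 7.320/1.667 = 4.392 s.
Leg 4: γ = 1.727; τ_4 = 5.825/1.727 = 3.373 s.
Total: 1.897 + 8.015 + 4.392 + 3.373 s.

τ = 17.7 s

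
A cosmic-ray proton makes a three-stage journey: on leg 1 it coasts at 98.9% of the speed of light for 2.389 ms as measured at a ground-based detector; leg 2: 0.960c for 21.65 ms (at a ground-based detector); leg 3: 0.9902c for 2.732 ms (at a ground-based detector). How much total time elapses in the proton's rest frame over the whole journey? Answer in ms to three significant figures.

Leg 1: β = 0.989; γ = 1/√(1 − 0.989²) = 1/√0.02188 = 6.761; τ_1 = 2.389/6.761 = 0.3534 ms.
Leg 2: γ = 1/√(1 − 0.960²) = 25/7 ≈ 3.571; τ_2 = 21.65/3.571 = 6.062 ms.
Leg 3: γ = 1/√(1 − 0.9902²) = 1/√0.01950 = 7.160; τ_3 = 2.732/7.160 = 0.3815 ms.
Total: 0.3534 + 6.062 + 0.3815 ms.

τ = 6.80 ms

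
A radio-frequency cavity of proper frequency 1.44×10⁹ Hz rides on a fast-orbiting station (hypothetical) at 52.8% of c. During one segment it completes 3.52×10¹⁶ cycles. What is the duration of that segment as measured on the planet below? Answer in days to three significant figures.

Δt = 333 days

β = 0.528; γ = 1/√(1 − 0.528²) = 1/√0.7212 = 1.178
Proper time for N cycles: τ = N/f = 3.52×10¹⁶/(1.44×10⁹) = 2.444×10⁷ s = 282.9 days.
Lab-frame duration Δt = γτ = 1.178 × 282.9 = 333.1 days.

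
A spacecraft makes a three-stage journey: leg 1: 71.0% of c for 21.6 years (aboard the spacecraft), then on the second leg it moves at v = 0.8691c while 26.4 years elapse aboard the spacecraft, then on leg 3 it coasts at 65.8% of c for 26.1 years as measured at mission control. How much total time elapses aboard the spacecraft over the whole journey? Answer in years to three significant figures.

τ = 67.7 years

Leg 1: 21.6 years is already measured aboard the spacecraft.
Leg 2: 26.4 years is already measured aboard the spacecraft.
Leg 3: β = 0.658; γ = 1/√(1 − 0.658²) = 1/√0.5670 = 1.328; τ_3 = 26.1/1.328 = 19.65 years.
Total: 21.60 + 26.40 + 19.65 years.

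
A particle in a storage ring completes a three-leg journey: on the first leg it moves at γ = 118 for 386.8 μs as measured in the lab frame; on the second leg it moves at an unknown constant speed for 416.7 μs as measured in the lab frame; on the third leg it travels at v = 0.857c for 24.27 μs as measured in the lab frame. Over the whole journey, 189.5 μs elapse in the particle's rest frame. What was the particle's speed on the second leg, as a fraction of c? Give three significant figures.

β = 0.909

Leg 1: γ = 118; τ_1 = 386.8/118.0 = 3.278 μs.
Leg 2: speed unknown; τ_2 = 416.7/γ_2.
Leg 3: γ = 1/√(1 − 0.857²) = 1/√0.2656 = 1.941; τ_3 = 24.27/1.941 = 12.51 μs.
Total proper time: 3.278 + τ_2 + 12.51 = 189.5, so τ_2 = 189.5 − 15.78 = 173.7 μs.
γ_2 = 416.7/173.7 = 2.399; β = √(1 − 1/γ²) = √0.8262.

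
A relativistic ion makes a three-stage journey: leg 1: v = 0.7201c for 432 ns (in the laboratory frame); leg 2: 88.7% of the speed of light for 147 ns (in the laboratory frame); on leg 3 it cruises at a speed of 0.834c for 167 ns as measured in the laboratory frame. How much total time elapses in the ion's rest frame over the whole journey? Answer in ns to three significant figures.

Leg 1: γ = 1/√(1 − 0.7201²) = 1/√0.4815 = 1.441; τ_1 = 432/1.441 = 299.8 ns.
Leg 2: β = 0.887; γ = 1/√(1 − 0.887²) = 1/√0.2132 = 2.166; τ_2 = 147/2.166 = 67.88 ns.
Leg 3: γ = 1/√(1 − 0.834²) = 1/√0.3044 = 1.812; τ_3 = 167/1.812 = 92.14 ns.
Total: 299.8 + 67.88 + 92.14 ns.

τ = 460 ns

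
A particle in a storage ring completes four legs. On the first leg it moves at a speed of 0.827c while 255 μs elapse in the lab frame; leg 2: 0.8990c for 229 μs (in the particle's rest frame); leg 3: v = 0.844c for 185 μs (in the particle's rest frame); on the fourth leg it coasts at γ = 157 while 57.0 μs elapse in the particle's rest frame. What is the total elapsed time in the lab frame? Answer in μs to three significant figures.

Leg 1: 255 μs is already measured in the lab frame.
Leg 2: γ = 1/√(1 − 0.8990²) = 1/√0.1918 = 2.283; Δt_2 = 2.283 × 229 = 522.9 μs.
Leg 3: γ = 1/√(1 − 0.844²) = 1/√0.2877 = 1.864; Δt_3 = 1.864 × 185 = 344.9 μs.
Leg 4: γ = 157; Δt_4 = 157.0 × 57.0 = 8949 μs.
Total: 255.0 + 522.9 + 344.9 + 8949 μs.

Δt = 1.01×10⁴ μs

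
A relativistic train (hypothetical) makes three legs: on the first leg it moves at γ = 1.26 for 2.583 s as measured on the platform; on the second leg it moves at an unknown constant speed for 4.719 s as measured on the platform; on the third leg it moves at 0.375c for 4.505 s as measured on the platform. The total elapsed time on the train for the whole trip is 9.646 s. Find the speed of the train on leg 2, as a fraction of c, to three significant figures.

Leg 1: γ = 1.26; τ_1 = 2.583/1.260 = 2.050 s.
Leg 2: speed unknown; τ_2 = 4.719/γ_2.
Leg 3: γ = 1/√(1 − 0.375²) = 1/√0.8594 = 1.079; τ_3 = 4.505/1.079 = 4.176 s.
Total proper time: 2.050 + τ_2 + 4.176 = 9.646, so τ_2 = 9.646 − 6.226 = 3.420 s.
γ_2 = 4.719/3.420 = 1.380; β = √(1 − 1/γ²) = √0.4748.

β = 0.689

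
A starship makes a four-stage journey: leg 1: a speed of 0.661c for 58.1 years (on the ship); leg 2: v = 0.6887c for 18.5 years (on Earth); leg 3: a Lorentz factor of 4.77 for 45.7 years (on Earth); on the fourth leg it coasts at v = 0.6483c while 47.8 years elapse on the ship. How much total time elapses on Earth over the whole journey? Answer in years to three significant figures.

Leg 1: γ = 1/√(1 − 0.661²) = 1/√0.5631 = 1.333; Δt_1 = 1.333 × 58.1 = 77.43 years.
Leg 2: 18.5 years is already measured on Earth.
Leg 3: 45.7 years is already measured on Earth.
Leg 4: γ = 1/√(1 − 0.6483²) = 1/√0.5797 = 1.313; Δt_4 = 1.313 × 47.8 = 62.78 years.
Total: 77.43 + 18.50 + 45.70 + 62.78 years.

Δt = 204 years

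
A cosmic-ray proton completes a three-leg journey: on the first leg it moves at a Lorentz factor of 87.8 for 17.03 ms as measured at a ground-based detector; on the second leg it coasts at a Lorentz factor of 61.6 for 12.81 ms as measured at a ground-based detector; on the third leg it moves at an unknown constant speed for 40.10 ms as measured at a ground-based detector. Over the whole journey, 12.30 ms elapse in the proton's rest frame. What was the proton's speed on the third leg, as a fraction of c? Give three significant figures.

Leg 1: γ = 87.8; τ_1 = 17.03/87.80 = 0.1940 ms.
Leg 2: γ = 61.6; τ_2 = 12.81/61.60 = 0.2080 ms.
Leg 3: speed unknown; τ_3 = 40.10/γ_3.
Total proper time: 0.1940 + 0.2080 + τ_3 = 12.30, so τ_3 = 12.30 − 0.4019 = 11.90 ms.
γ_3 = 40.10/11.90 = 3.370; β = √(1 − 1/γ²) = √0.9120.

β = 0.955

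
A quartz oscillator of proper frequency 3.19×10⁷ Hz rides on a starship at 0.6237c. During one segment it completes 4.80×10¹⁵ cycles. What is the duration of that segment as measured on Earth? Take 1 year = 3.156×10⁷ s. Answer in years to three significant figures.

γ = 1/√(1 − 0.6237²) = 1/√0.6110 = 1.279
Proper time for N cycles: τ = N/f = 4.80×10¹⁵/(3.19×10⁷) = 1.505×10⁸ s = 4.768 years.
Lab-frame duration Δt = γτ = 1.279 × 4.768 = 6.099 years.

Δt = 6.10 years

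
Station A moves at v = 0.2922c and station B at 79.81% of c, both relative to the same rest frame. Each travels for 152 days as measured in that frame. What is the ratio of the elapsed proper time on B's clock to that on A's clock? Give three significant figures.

A: γ = 1/√(1 − 0.2922²) = 1/√0.9146 = 1.046. B: β = 0.7981; γ = 1/√(1 − 0.7981²) = 1/√0.3630 = 1.660.
τ_A/τ_B = γ_B/γ_A = 1.660/1.046 = 1.587, so τ_B/τ_A = 0.6300.

τ_B/τ_A = 0.630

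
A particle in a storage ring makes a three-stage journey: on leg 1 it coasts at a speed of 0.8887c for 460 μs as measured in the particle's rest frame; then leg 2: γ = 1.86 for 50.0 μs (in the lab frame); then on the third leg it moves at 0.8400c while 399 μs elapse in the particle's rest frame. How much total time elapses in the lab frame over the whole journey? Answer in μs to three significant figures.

Leg 1: γ = 1/√(1 − 0.8887²) = 1/√0.2102 = 2.181; Δt_1 = 2.181 × 460 = 1003 μs.
Leg 2: 50.0 μs is already measured in the lab frame.
Leg 3: γ = 1/√(1 − 0.8400²) = 1/√0.2944 = 1.843; Δt_3 = 1.843 × 399 = 735.4 μs.
Total: 1003 + 50.00 + 735.4 μs.

Δt = 1790 μs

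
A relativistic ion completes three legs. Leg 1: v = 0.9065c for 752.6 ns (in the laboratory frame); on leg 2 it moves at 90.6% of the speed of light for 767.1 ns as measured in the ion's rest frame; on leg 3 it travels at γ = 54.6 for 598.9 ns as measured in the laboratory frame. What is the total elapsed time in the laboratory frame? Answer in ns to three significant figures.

Leg 1: 752.6 ns is already measured in the laboratory frame.
Leg 2: β = 0.906; γ = 1/√(1 − 0.906²) = 1/√0.1792 = 2.363; Δt_2 = 2.363 × 767.1 = 1812 ns.
Leg 3: 598.9 ns is already measured in the laboratory frame.
Total: 752.6 + 1812 + 598.9 ns.

Δt = 3160 ns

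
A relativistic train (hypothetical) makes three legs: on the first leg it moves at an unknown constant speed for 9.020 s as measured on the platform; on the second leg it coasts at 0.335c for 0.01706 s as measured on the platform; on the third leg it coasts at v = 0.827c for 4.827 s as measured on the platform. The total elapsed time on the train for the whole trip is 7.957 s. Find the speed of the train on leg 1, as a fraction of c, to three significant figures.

Leg 1: speed unknown; τ_1 = 9.020/γ_1.
Leg 2: γ = 1/√(1 − 0.335²) = 1/√0.8878 = 1.061; τ_2 = 0.01706/1.061 = 0.01607 s.
Leg 3: γ = 1/√(1 − 0.827²) = 1/√0.3161 = 1.779; τ_3 = 4.827/1.779 = 2.714 s.
Total proper time: τ_1 + 0.01607 + 2.714 = 7.957, so τ_1 = 7.957 − 2.730 = 5.227 s.
γ_1 = 9.020/5.227 = 1.726; β = √(1 − 1/γ²) = √0.6642.

β = 0.815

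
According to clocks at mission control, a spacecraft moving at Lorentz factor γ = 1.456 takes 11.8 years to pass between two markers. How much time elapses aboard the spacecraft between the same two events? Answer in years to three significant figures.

τ = 8.10 years

γ = 1.456
The interval measured at mission control is the dilated one; the clock aboard the spacecraft measures the proper time τ = Δt/γ = 11.8/1.456 years.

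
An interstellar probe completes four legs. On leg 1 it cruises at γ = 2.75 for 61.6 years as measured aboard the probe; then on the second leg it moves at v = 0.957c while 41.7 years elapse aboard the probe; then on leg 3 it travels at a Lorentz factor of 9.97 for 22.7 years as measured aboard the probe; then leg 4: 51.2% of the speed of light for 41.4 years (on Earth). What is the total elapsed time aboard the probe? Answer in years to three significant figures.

τ = 162 years

Leg 1: 61.6 years is already measured aboard the probe.
Leg 2: 41.7 years is already measured aboard the probe.
Leg 3: 22.7 years is already measured aboard the probe.
Leg 4: β = 0.512; γ = 1/√(1 − 0.512²) = 1/√0.7379 = 1.164; τ_4 = 41.4/1.164 = 35.56 years.
Total: 61.60 + 41.70 + 22.70 + 35.56 years.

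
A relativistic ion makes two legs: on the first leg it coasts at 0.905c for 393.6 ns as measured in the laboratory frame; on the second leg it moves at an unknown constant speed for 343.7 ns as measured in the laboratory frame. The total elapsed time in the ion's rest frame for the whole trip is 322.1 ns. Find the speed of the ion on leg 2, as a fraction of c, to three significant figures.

β = 0.893

Leg 1: γ = 1/√(1 − 0.905²) = 1/√0.1810 = 2.351; τ_1 = 393.6/2.351 = 167.4 ns.
Leg 2: speed unknown; τ_2 = 343.7/γ_2.
Total proper time: 167.4 + τ_2 = 322.1, so τ_2 = 322.1 − 167.4 = 154.7 ns.
γ_2 = 343.7/154.7 = 2.222; β = √(1 − 1/γ²) = √0.7975.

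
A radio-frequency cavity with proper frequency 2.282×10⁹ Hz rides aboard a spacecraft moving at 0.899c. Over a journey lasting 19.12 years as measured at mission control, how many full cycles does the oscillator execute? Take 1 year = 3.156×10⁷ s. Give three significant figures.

γ = 1/√(1 − 0.899²) = 1/√0.1918 = 2.283
The oscillator's own cycle count is N = f × τ where τ is the proper time aboard the spacecraft. τ = Δt/γ = 19.12/2.283 = 8.374 years = 2.643×10⁸ s.
N = 2.282×10⁹ × 2.643×10⁸ = 6.031×10¹⁷.

N = 6.03×10¹⁷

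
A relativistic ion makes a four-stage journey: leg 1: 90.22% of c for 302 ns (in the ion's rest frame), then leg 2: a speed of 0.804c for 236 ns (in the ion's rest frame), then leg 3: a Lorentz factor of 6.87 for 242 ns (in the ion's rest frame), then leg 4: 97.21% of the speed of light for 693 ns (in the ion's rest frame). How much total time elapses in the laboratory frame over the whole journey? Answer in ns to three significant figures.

Leg 1: β = 0.9022; γ = 1/√(1 − 0.9022²) = 1/√0.1860 = 2.318; Δt_1 = 2.318 × 302 = 700.2 ns.
Leg 2: γ = 1/√(1 − 0.804²) = 1/√0.3536 = 1.682; Δt_2 = 1.682 × 236 = 396.9 ns.
Leg 3: γ = 6.87; Δt_3 = 6.870 × 242 = 1663 ns.
Leg 4: β = 0.9721; γ = 1/√(1 − 0.9721²) = 1/√0.05502 = 4.263; Δt_4 = 4.263 × 693 = 2954 ns.
Total: 700.2 + 396.9 + 1663 + 2954 ns.

Δt = 5710 ns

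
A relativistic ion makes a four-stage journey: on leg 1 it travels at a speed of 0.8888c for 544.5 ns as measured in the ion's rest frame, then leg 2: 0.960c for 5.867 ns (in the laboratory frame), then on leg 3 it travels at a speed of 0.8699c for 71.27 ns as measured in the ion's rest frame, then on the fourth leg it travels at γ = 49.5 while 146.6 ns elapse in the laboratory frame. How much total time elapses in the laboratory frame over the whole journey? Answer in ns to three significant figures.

Δt = 1490 ns

Leg 1: γ = 1/√(1 − 0.8888²) = 1/√0.2100 = 2.182; Δt_1 = 2.182 × 544.5 = 1188 ns.
Leg 2: 5.867 ns is already measured in the laboratory frame.
Leg 3: γ = 1/√(1 − 0.8699²) = 1/√0.2433 = 2.027; Δt_3 = 2.027 × 71.27 = 144.5 ns.
Leg 4: 146.6 ns is already measured in the laboratory frame.
Total: 1188 + 5.867 + 144.5 + 146.6 ns.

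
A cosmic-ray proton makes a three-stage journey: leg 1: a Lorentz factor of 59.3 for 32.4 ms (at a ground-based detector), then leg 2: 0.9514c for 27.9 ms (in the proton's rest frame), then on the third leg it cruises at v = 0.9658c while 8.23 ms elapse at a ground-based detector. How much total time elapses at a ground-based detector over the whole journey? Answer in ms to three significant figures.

Δt = 131 ms

Leg 1: 32.4 ms is already measured at a ground-based detector.
Leg 2: γ = 1/√(1 − 0.9514²) = 1/√0.09484 = 3.247; Δt_2 = 3.247 × 27.9 = 90.60 ms.
Leg 3: 8.23 ms is already measured at a ground-based detector.
Total: 32.40 + 90.60 + 8.230 ms.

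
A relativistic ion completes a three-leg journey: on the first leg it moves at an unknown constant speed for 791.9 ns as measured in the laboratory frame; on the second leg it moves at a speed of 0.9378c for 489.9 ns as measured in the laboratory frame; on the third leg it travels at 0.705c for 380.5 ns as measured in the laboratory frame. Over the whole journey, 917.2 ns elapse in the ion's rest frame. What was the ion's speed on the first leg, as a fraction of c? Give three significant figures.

Leg 1: speed unknown; τ_1 = 791.9/γ_1.
Leg 2: γ = 1/√(1 − 0.9378²) = 1/√0.1205 = 2.880; τ_2 = 489.9/2.880 = 170.1 ns.
Leg 3: γ = 1/√(1 − 0.705²) = 1/√0.5030 = 1.410; τ_3 = 380.5/1.410 = 269.9 ns.
Total proper time: τ_1 + 170.1 + 269.9 = 917.2, so τ_1 = 917.2 − 439.9 = 477.3 ns.
γ_1 = 791.9/477.3 = 1.659; β = √(1 − 1/γ²) = √0.6368.

β = 0.798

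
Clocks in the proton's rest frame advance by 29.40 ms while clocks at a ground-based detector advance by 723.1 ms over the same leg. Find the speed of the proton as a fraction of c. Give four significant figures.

The proper time is measured in the proton's rest frame (both events occur at the proton's location); Δt is measured at a ground-based detector. γ = Δt/τ = 723.1/29.40 = 24.60.
β = √(1 − 1/γ²) = √(1 − 0.001653) = √0.9983

β = 0.9992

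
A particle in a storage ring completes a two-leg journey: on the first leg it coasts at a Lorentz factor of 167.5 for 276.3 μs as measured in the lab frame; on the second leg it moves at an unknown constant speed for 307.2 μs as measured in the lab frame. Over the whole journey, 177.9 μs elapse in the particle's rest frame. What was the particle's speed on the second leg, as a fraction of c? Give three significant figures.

β = 0.819

Leg 1: γ = 167.5; τ_1 = 276.3/167.5 = 1.650 μs.
Leg 2: speed unknown; τ_2 = 307.2/γ_2.
Total proper time: 1.650 + τ_2 = 177.9, so τ_2 = 177.9 − 1.650 = 176.3 μs.
γ_2 = 307.2/176.3 = 1.743; β = √(1 − 1/γ²) = √0.6708.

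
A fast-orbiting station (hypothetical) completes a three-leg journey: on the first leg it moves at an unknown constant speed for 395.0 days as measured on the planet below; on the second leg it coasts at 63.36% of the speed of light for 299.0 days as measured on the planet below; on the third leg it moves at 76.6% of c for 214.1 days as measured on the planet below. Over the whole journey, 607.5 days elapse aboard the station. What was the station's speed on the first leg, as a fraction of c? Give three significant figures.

β = 0.797

Leg 1: speed unknown; τ_1 = 395.0/γ_1.
Leg 2: β = 0.6336; γ = 1/√(1 − 0.6336²) = 1/√0.5986 = 1.293; τ_2 = 299.0/1.293 = 231.3 days.
Leg 3: β = 0.766; γ = 1/√(1 − 0.766²) = 1/√0.4132 = 1.556; τ_3 = 214.1/1.556 = 137.6 days.
Total proper time: τ_1 + 231.3 + 137.6 = 607.5, so τ_1 = 607.5 − 369.0 = 238.5 days.
γ_1 = 395.0/238.5 = 1.656; β = √(1 − 1/γ²) = √0.6353.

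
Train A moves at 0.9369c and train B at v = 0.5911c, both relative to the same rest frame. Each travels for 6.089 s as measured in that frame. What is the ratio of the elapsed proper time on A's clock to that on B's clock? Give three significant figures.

τ_A/τ_B = 0.433

A: γ = 1/√(1 − 0.9369²) = 1/√0.1222 = 2.860. B: γ = 1/√(1 − 0.5911²) = 1/√0.6506 = 1.240.
τ_A/τ_B = γ_B/γ_A = 1.240/2.860 = 0.4334, so τ_A/τ_B = 0.4334.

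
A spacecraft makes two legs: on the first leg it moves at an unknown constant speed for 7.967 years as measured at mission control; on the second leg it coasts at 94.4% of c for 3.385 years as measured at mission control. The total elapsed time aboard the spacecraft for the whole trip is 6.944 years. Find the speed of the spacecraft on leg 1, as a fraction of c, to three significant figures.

β = 0.682

Leg 1: speed unknown; τ_1 = 7.967/γ_1.
Leg 2: β = 0.944; γ = 1/√(1 − 0.944²) = 1/√0.1089 = 3.031; τ_2 = 3.385/3.031 = 1.117 years.
Total proper time: τ_1 + 1.117 = 6.944, so τ_1 = 6.944 − 1.117 = 5.827 years.
γ_1 = 7.967/5.827 = 1.367; β = √(1 − 1/γ²) = √0.4650.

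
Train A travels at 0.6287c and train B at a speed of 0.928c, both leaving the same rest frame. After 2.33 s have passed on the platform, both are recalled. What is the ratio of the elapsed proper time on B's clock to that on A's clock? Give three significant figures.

A: γ = 1/√(1 − 0.6287²) = 1/√0.6047 = 1.286. B: γ = 1/√(1 − 0.928²) = 1/√0.1388 = 2.684.
τ_A/τ_B = γ_B/γ_A = 2.684/1.286 = 2.087, so τ_B/τ_A = 0.4791.

τ_B/τ_A = 0.479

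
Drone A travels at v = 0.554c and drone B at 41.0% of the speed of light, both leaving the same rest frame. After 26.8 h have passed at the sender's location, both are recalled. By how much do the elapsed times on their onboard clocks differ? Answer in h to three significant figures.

A: γ = 1/√(1 − 0.554²) = 1/√0.6931 = 1.201; τ_A = 26.8/1.201 = 22.31 h.
B: β = 0.410; γ = 1/√(1 − 0.410²) = 1/√0.8319 = 1.096; τ_B = 26.8/1.096 = 24.44 h.

|τ_A − τ_B| = 2.13 h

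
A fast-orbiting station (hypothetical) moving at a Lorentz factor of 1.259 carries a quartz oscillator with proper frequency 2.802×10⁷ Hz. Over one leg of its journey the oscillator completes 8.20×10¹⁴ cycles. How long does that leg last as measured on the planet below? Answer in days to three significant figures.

Δt = 426 days

γ = 1.259
Proper time for N cycles: τ = N/f = 8.20×10¹⁴/(2.802×10⁷) = 2.926×10⁷ s = 338.7 days.
Lab-frame duration Δt = γτ = 1.259 × 338.7 = 426.4 days.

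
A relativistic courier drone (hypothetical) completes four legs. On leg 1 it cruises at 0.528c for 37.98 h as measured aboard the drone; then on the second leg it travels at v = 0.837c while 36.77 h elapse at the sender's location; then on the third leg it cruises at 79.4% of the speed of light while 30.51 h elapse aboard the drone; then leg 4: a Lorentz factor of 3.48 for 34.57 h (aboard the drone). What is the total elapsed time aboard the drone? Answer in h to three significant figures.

Leg 1: 37.98 h is already measured aboard the drone.
Leg 2: γ = 1/√(1 − 0.837²) = 1/√0.2994 = 1.827; τ_2 = 36.77/1.827 = 20.12 h.
Leg 3: 30.51 h is already measured aboard the drone.
Leg 4: 34.57 h is already measured aboard the drone.
Total: 37.98 + 20.12 + 30.51 + 34.57 h.

τ = 123 h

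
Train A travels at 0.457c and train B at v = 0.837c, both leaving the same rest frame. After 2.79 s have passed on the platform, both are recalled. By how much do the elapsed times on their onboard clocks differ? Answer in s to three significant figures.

|τ_A − τ_B| = 0.955 s

A: γ = 1/√(1 − 0.457²) = 1/√0.7912 = 1.124; τ_A = 2.79/1.124 = 2.482 s.
B: γ = 1/√(1 − 0.837²) = 1/√0.2994 = 1.827; τ_B = 2.79/1.827 = 1.527 s.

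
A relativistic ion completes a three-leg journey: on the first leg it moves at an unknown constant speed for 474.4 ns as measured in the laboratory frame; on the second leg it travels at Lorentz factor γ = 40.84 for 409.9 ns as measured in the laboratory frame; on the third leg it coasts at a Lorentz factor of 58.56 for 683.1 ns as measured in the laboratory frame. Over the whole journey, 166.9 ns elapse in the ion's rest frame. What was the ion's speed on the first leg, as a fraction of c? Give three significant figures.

β = 0.952

Leg 1: speed unknown; τ_1 = 474.4/γ_1.
Leg 2: γ = 40.84; τ_2 = 409.9/40.84 = 10.04 ns.
Leg 3: γ = 58.56; τ_3 = 683.1/58.56 = 11.66 ns.
Total proper time: τ_1 + 10.04 + 11.66 = 166.9, so τ_1 = 166.9 − 21.70 = 145.2 ns.
γ_1 = 474.4/145.2 = 3.267; β = √(1 − 1/γ²) = √0.9063.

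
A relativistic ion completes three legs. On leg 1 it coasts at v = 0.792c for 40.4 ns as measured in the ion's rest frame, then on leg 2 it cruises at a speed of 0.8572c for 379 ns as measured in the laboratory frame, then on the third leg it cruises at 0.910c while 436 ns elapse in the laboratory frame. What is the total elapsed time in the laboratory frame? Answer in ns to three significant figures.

Leg 1: γ = 1/√(1 − 0.792²) = 1/√0.3727 = 1.638; Δt_1 = 1.638 × 40.4 = 66.17 ns.
Leg 2: 379 ns is already measured in the laboratory frame.
Leg 3: 436 ns is already measured in the laboratory frame.
Total: 66.17 + 379.0 + 436.0 ns.

Δt = 881 ns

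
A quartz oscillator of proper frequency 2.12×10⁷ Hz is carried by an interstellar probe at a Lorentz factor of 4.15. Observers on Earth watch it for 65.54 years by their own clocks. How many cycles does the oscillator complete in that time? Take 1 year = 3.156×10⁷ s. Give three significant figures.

γ = 4.15
During 65.54 years of lab time, the oscillator's proper time advances by τ = Δt/γ = 65.54/4.150 = 15.79 years = 4.984×10⁸ s.
N = f × τ = 2.12×10⁷ × 4.984×10⁸ = 1.057×10¹⁶.

N = 1.06×10¹⁶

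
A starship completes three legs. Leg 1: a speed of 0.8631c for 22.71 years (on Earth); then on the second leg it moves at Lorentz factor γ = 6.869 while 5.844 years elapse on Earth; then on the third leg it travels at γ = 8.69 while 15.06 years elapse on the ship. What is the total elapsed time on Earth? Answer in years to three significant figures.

Δt = 159 years

Leg 1: 22.71 years is already measured on Earth.
Leg 2: 5.844 years is already measured on Earth.
Leg 3: γ = 8.69; Δt_3 = 8.690 × 15.06 = 130.9 years.
Total: 22.71 + 5.844 + 130.9 years.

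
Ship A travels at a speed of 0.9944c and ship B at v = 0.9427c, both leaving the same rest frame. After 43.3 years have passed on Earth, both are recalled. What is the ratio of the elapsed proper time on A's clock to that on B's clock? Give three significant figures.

A: γ = 1/√(1 − 0.9944²) = 1/√0.01117 = 9.462. B: γ = 1/√(1 − 0.9427²) = 1/√0.1113 = 2.997.
τ_A/τ_B = γ_B/γ_A = 2.997/9.462 = 0.3168, so τ_A/τ_B = 0.3168.

τ_A/τ_B = 0.317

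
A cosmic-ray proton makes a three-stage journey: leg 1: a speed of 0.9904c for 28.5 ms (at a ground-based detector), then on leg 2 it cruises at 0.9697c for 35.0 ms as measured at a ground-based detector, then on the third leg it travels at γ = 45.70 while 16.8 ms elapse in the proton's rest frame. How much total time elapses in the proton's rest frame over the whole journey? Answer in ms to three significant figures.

τ = 29.3 ms

Leg 1: γ = 1/√(1 − 0.9904²) = 1/√0.01911 = 7.234; τ_1 = 28.5/7.234 = 3.940 ms.
Leg 2: γ = 1/√(1 − 0.9697²) = 1/√0.05968 = 4.093; τ_2 = 35.0/4.093 = 8.550 ms.
Leg 3: 16.8 ms is already measured in the proton's rest frame.
Total: 3.940 + 8.550 + 16.80 ms.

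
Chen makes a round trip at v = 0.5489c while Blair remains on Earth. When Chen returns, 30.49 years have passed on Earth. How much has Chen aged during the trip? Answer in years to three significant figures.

γ = 1/√(1 − 0.5489²) = 1/√0.6987 = 1.196
Chen's clock measures proper time along the trip: τ = Δt/γ = 30.49/1.196 years.

τ = 25.5 years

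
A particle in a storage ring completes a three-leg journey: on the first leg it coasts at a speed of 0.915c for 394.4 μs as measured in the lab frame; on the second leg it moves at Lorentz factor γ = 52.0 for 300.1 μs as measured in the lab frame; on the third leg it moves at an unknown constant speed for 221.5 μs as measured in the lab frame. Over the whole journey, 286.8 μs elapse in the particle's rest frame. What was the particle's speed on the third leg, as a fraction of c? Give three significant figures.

β = 0.835

Leg 1: γ = 1/√(1 − 0.915²) = 1/√0.1628 = 2.479; τ_1 = 394.4/2.479 = 159.1 μs.
Leg 2: γ = 52.0; τ_2 = 300.1/52.00 = 5.771 μs.
Leg 3: speed unknown; τ_3 = 221.5/γ_3.
Total proper time: 159.1 + 5.771 + τ_3 = 286.8, so τ_3 = 286.8 − 164.9 = 121.9 μs.
γ_3 = 221.5/121.9 = 1.817; β = √(1 − 1/γ²) = √0.6971.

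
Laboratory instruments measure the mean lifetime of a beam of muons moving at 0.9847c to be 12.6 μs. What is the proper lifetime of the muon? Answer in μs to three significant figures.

τ₀ = 2.20 μs

γ = 1/√(1 − 0.9847²) = 1/√0.03037 = 5.739
The lab-frame lifetime is the dilated interval; the proper lifetime is τ₀ = Δt/γ = 12.6/5.739 μs.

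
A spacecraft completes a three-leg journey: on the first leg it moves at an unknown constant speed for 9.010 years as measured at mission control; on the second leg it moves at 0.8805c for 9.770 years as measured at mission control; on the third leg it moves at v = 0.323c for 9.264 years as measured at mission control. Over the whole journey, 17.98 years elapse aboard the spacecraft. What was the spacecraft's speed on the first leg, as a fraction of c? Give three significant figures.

β = 0.861

Leg 1: speed unknown; τ_1 = 9.010/γ_1.
Leg 2: γ = 1/√(1 − 0.8805²) = 1/√0.2247 = 2.109; τ_2 = 9.770/2.109 = 4.631 years.
Leg 3: γ = 1/√(1 − 0.323²) = 1/√0.8957 = 1.057; τ_3 = 9.264/1.057 = 8.767 years.
Total proper time: τ_1 + 4.631 + 8.767 = 17.98, so τ_1 = 17.98 − 13.40 = 4.581 years.
γ_1 = 9.010/4.581 = 1.967; β = √(1 − 1/γ²) = √0.7415.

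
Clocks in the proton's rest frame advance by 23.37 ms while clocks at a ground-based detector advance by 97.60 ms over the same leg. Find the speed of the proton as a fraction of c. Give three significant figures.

The proper time is measured in the proton's rest frame (both events occur at the proton's location); Δt is measured at a ground-based detector. γ = Δt/τ = 97.60/23.37 = 4.176.
β = √(1 − 1/γ²) = √(1 − 0.05733) = √0.9427

v = 0.971c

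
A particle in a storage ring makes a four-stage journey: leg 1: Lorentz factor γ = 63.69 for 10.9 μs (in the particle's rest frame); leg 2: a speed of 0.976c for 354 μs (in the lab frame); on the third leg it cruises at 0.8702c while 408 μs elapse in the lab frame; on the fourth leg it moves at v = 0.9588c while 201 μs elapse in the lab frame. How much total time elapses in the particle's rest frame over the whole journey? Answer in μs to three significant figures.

Leg 1: 10.9 μs is already measured in the particle's rest frame.
Leg 2: γ = 1/√(1 − 0.976²) = 1/√0.04742 = 4.592; τ_2 = 354/4.592 = 77.09 μs.
Leg 3: γ = 1/√(1 − 0.8702²) = 1/√0.2428 = 2.030; τ_3 = 408/2.030 = 201.0 μs.
Leg 4: γ = 1/√(1 − 0.9588²) = 1/√0.08070 = 3.520; τ_4 = 201/3.520 = 57.10 μs.
Total: 10.90 + 77.09 + 201.0 + 57.10 μs.

τ = 346 μs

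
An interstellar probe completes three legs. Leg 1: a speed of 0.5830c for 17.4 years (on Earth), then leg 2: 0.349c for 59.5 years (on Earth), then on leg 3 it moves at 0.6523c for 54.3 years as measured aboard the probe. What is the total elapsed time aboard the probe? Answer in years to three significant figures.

Leg 1: γ = 1/√(1 − 0.5830²) = 1/√0.6601 = 1.231; τ_1 = 17.4/1.231 = 14.14 years.
Leg 2: γ = 1/√(1 − 0.349²) = 1/√0.8782 = 1.067; τ_2 = 59.5/1.067 = 55.76 years.
Leg 3: 54.3 years is already measured aboard the probe.
Total: 14.14 + 55.76 + 54.30 years.

τ = 124 years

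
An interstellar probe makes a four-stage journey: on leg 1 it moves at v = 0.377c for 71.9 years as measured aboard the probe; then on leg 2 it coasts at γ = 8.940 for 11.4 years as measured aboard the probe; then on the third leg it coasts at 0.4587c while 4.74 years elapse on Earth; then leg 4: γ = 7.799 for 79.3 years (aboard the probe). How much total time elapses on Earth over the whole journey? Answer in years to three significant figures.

Leg 1: γ = 1/√(1 − 0.377²) = 1/√0.8579 = 1.080; Δt_1 = 1.080 × 71.9 = 77.63 years.
Leg 2: γ = 8.940; Δt_2 = 8.940 × 11.4 = 101.9 years.
Leg 3: 4.74 years is already measured on Earth.
Leg 4: γ = 7.799; Δt_4 = 7.799 × 79.3 = 618.5 years.
Total: 77.63 + 101.9 + 4.740 + 618.5 years.

Δt = 803 years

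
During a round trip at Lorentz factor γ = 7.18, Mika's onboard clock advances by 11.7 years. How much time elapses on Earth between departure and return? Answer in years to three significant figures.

Δt = 84.0 years

γ = 7.18
Earth-frame duration is the dilated interval: Δt = γτ = 7.180 × 11.7 years.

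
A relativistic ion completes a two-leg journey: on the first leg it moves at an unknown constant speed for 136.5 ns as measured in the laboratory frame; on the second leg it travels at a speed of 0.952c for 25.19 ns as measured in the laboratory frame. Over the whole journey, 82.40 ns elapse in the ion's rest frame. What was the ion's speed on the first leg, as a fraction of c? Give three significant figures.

β = 0.837

Leg 1: speed unknown; τ_1 = 136.5/γ_1.
Leg 2: γ = 1/√(1 − 0.952²) = 1/√0.09370 = 3.267; τ_2 = 25.19/3.267 = 7.711 ns.
Total proper time: τ_1 + 7.711 = 82.40, so τ_1 = 82.40 − 7.711 = 74.69 ns.
γ_1 = 136.5/74.69 = 1.828; β = √(1 − 1/γ²) = √0.7006.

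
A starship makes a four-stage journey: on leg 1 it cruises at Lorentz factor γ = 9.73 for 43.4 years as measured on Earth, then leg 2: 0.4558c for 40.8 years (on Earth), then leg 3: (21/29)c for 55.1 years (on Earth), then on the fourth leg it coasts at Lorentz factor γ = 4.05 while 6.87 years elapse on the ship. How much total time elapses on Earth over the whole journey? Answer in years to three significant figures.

Leg 1: 43.4 years is already measured on Earth.
Leg 2: 40.8 years is already measured on Earth.
Leg 3: 55.1 years is already measured on Earth.
Leg 4: γ = 4.05; Δt_4 = 4.050 × 6.87 = 27.82 years.
Total: 43.40 + 40.80 + 55.10 + 27.82 years.

Δt = 167 years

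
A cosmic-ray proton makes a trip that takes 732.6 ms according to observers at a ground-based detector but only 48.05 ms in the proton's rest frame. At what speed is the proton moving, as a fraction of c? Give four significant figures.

β = 0.9978

The proper time is measured in the proton's rest frame (both events occur at the proton's location); Δt is measured at a ground-based detector. γ = Δt/τ = 732.6/48.05 = 15.25.
β = √(1 − 1/γ²) = √(1 − 0.004302) = √0.9957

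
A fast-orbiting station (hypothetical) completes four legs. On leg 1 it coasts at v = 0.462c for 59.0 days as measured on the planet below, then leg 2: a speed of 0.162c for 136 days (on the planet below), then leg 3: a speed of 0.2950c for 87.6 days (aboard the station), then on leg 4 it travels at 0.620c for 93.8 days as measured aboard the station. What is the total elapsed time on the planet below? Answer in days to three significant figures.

Δt = 406 days

Leg 1: 59.0 days is already measured on the planet below.
Leg 2: 136 days is already measured on the planet below.
Leg 3: γ = 1/√(1 − 0.2950²) = 1/√0.9130 = 1.047; Δt_3 = 1.047 × 87.6 = 91.68 days.
Leg 4: γ = 1/√(1 − 0.620²) = 1/√0.6156 = 1.275; Δt_4 = 1.275 × 93.8 = 119.6 days.
Total: 59.00 + 136.0 + 91.68 + 119.6 days.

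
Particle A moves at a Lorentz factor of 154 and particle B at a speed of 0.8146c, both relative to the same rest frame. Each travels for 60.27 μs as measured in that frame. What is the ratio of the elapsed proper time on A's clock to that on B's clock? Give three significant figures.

τ_A/τ_B = 0.0112

A: γ = 154. B: γ = 1/√(1 − 0.8146²) = 1/√0.3364 = 1.724.
τ_A/τ_B = γ_B/γ_A = 1.724/154.0 = 0.01120, so τ_A/τ_B = 0.01120.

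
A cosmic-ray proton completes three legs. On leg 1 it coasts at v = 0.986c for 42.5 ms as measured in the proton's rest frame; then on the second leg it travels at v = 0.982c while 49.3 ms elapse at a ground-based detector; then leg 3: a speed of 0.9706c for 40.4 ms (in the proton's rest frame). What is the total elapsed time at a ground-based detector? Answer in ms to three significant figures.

Leg 1: γ = 1/√(1 − 0.986²) = 1/√0.02780 = 5.997; Δt_1 = 5.997 × 42.5 = 254.9 ms.
Leg 2: 49.3 ms is already measured at a ground-based detector.
Leg 3: γ = 1/√(1 − 0.9706²) = 1/√0.05794 = 4.155; Δt_3 = 4.155 × 40.4 = 167.8 ms.
Total: 254.9 + 49.30 + 167.8 ms.

Δt = 472 ms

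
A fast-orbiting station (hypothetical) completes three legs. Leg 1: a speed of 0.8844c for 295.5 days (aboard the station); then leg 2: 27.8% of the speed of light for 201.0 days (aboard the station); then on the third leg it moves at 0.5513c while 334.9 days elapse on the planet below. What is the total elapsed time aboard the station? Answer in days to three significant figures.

τ = 776 days

Leg 1: 295.5 days is already measured aboard the station.
Leg 2: 201.0 days is already measured aboard the station.
Leg 3: γ = 1/√(1 − 0.5513²) = 1/√0.6961 = 1.199; τ_3 = 334.9/1.199 = 279.4 days.
Total: 295.5 + 201.0 + 279.4 days.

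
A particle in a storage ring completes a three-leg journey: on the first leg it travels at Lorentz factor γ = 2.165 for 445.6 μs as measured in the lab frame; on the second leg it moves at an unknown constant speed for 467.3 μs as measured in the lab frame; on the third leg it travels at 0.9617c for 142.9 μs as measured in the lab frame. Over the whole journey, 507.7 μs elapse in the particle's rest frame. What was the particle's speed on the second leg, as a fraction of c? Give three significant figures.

Leg 1: γ = 2.165; τ_1 = 445.6/2.165 = 205.8 μs.
Leg 2: speed unknown; τ_2 = 467.3/γ_2.
Leg 3: γ = 1/√(1 − 0.9617²) = 1/√0.07513 = 3.648; τ_3 = 142.9/3.648 = 39.17 μs.
Total proper time: 205.8 + τ_2 + 39.17 = 507.7, so τ_2 = 507.7 − 245.0 = 262.7 μs.
γ_2 = 467.3/262.7 = 1.779; β = √(1 − 1/γ²) = √0.6839.

β = 0.827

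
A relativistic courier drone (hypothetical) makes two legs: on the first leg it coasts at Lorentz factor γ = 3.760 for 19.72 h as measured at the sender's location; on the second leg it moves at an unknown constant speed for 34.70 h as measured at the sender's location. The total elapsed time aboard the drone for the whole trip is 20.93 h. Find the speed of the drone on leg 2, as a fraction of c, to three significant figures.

Leg 1: γ = 3.760; τ_1 = 19.72/3.760 = 5.245 h.
Leg 2: speed unknown; τ_2 = 34.70/γ_2.
Total proper time: 5.245 + τ_2 = 20.93, so τ_2 = 20.93 − 5.245 = 15.69 h.
γ_2 = 34.70/15.69 = 2.212; β = √(1 − 1/γ²) = √0.7957.

β = 0.892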